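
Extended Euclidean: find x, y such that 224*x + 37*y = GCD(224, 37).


Tabular extended Euclidean (each row: r = 224*s + 37*t):
r=224, s=1, t=0
r=37, s=0, t=1
q=6: r=2, s=1, t=-6   [224*(1) + 37*(-6) = 2]
q=18: r=1, s=-18, t=109   [224*(-18) + 37*(109) = 1]
q=2: r=0, s=37, t=-224   [224*(37) + 37*(-224) = 0]
GCD = 1; from the row with r=1: x=-18, y=109
Check: 224*(-18) + 37*(109) = -4032 + 4033 = 1

GCD = 1, x = -18, y = 109


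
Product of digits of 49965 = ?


4 × 9 × 9 × 6 × 5 = 9720


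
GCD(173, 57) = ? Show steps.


173 = 3 * 57 + 2
57 = 28 * 2 + 1
2 = 2 * 1 + 0
GCD = 1


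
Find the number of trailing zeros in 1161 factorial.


floor(1161/5) = 232
floor(1161/25) = 46
floor(1161/125) = 9
floor(1161/625) = 1
Total = 288

288 trailing zeros


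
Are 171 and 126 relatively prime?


Euclidean algorithm:
171 = 1 * 126 + 45
126 = 2 * 45 + 36
45 = 1 * 36 + 9
36 = 4 * 9 + 0
GCD(171, 126) = 9

No, not coprime (GCD = 9)


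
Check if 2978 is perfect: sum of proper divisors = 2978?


Proper divisors of 2978: 1, 2, 1489
Sum = 1 + 2 + 1489 = 1492

No, 2978 is not perfect (1492 ≠ 2978)


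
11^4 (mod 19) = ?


11^1 mod 19 = 11
11^2 mod 19 = 7
11^3 mod 19 = 1
11^4 mod 19 = 11


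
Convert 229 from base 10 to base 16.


229 (base 10) = 229 (decimal)
229 (decimal) = E5 (base 16)


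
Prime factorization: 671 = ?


671 / 11 = 61
61 / 61 = 1
671 = 11 × 61


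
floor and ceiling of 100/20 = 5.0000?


100/20 = 5.0000
floor = 5
ceil = 5

floor = 5, ceil = 5


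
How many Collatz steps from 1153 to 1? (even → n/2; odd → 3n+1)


1153 → 3460 → 1730 → 865 → 2596 → 1298 → 649 → 1948 → 974 → 487 → 1462 → 731 → 2194 → 1097 → 3292 → 1646 → 823 → 2470 → 1235 → 3706 → 1853 → 5560 → 2780 → 1390 → 695 → 2086 → 1043 → 3130 → 1565 → 4696 → 2348 → 1174 → 587 → 1762 → 881 → 2644 → 1322 → 661 → 1984 → 992 → 496 → 248 → 124 → 62 → 31 → 94 → 47 → 142 → 71 → 214 → 107 → 322 → 161 → 484 → 242 → 121 → 364 → 182 → 91 → 274 → 137 → 412 → 206 → 103 → 310 → 155 → 466 → 233 → 700 → 350 → 175 → 526 → 263 → 790 → 395 → 1186 → 593 → 1780 → 890 → 445 → 1336 → 668 → 334 → 167 → 502 → 251 → 754 → 377 → 1132 → 566 → 283 → 850 → 425 → 1276 → 638 → 319 → 958 → 479 → 1438 → 719 → 2158 → 1079 → 3238 → 1619 → 4858 → 2429 → 7288 → 3644 → 1822 → 911 → 2734 → 1367 → 4102 → 2051 → 6154 → 3077 → 9232 → 4616 → 2308 → 1154 → 577 → 1732 → 866 → 433 → 1300 → 650 → 325 → 976 → 488 → 244 → 122 → 61 → 184 → 92 → 46 → 23 → 70 → 35 → 106 → 53 → 160 → 80 → 40 → 20 → 10 → 5 → 16 → 8 → 4 → 2 → 1
Total steps = 150

150 steps


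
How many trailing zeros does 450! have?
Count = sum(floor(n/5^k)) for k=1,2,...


floor(450/5) = 90
floor(450/25) = 18
floor(450/125) = 3
Total = 111

111 trailing zeros


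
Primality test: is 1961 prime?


1961 / 37 = 53 (exact division)
1961 is NOT prime.

No, 1961 is not prime


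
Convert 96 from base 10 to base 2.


96 (base 10) = 96 (decimal)
96 (decimal) = 1100000 (base 2)


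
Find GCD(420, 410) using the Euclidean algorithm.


420 = 1 * 410 + 10
410 = 41 * 10 + 0
GCD = 10


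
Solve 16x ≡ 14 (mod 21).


GCD(16, 21) = 1, unique solution
a^(-1) mod 21 = 4
x = 4 * 14 mod 21 = 14

x ≡ 14 (mod 21)


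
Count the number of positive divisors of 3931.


3931 = 3931^1
d(3931) = (1+1) = 2

2 divisors


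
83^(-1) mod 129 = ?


Use the extended Euclidean algorithm on (129, 83); each row r = 129*s + 83*t:
r=129, s=1, t=0
r=83, s=0, t=1
q=1: r=46, s=1, t=-1   [129*(1) + 83*(-1) = 46]
q=1: r=37, s=-1, t=2   [129*(-1) + 83*(2) = 37]
q=1: r=9, s=2, t=-3   [129*(2) + 83*(-3) = 9]
q=4: r=1, s=-9, t=14   [129*(-9) + 83*(14) = 1]
q=9: r=0, s=83, t=-129   [129*(83) + 83*(-129) = 0]
GCD = 1 with t = 14, so 83*(14) ≡ 1 (mod 129)
Inverse = 14 mod 129 = 14
Check: 83 * 14 = 1162 ≡ 1 (mod 129)

83^(-1) ≡ 14 (mod 129)


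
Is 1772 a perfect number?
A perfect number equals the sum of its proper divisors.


Proper divisors of 1772: 1, 2, 4, 443, 886
Sum = 1 + 2 + 4 + 443 + 886 = 1336

No, 1772 is not perfect (1336 ≠ 1772)


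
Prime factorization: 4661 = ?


4661 / 59 = 79
79 / 79 = 1
4661 = 59 × 79


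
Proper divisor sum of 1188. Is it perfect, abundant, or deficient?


Proper divisors: 1, 2, 3, 4, 6, 9, 11, 12, 18, 22, 27, 33, 36, 44, 54, 66, 99, 108, 132, 198, 297, 396, 594
Sum = 1 + 2 + 3 + 4 + 6 + 9 + 11 + 12 + 18 + 22 + 27 + 33 + 36 + 44 + 54 + 66 + 99 + 108 + 132 + 198 + 297 + 396 + 594 = 2172
2172 > 1188 → abundant

s(1188) = 2172 (abundant)


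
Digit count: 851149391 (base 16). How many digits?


851149391 in base 16 = 32BB824F
Number of digits = 8

8 digits (base 16)


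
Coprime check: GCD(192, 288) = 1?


Euclidean algorithm:
288 = 1 * 192 + 96
192 = 2 * 96 + 0
GCD(192, 288) = 96

No, not coprime (GCD = 96)


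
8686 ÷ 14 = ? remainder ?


8686 = 14 * 620 + 6
Check: 8680 + 6 = 8686

q = 620, r = 6


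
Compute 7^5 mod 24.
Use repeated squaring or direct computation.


7^1 mod 24 = 7
7^2 mod 24 = 1
7^3 mod 24 = 7
7^4 mod 24 = 1
7^5 mod 24 = 7


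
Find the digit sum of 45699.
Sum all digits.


4 + 5 + 6 + 9 + 9 = 33


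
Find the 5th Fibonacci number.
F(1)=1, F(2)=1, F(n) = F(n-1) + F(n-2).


Sequence: 1, 1, 2, 3, 5
F(5) = 5


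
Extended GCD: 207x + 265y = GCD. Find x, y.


Tabular extended Euclidean (each row: r = 207*s + 265*t):
r=207, s=1, t=0
r=265, s=0, t=1
q=0: r=207, s=1, t=0   [207*(1) + 265*(0) = 207]
q=1: r=58, s=-1, t=1   [207*(-1) + 265*(1) = 58]
q=3: r=33, s=4, t=-3   [207*(4) + 265*(-3) = 33]
q=1: r=25, s=-5, t=4   [207*(-5) + 265*(4) = 25]
q=1: r=8, s=9, t=-7   [207*(9) + 265*(-7) = 8]
q=3: r=1, s=-32, t=25   [207*(-32) + 265*(25) = 1]
q=8: r=0, s=265, t=-207   [207*(265) + 265*(-207) = 0]
GCD = 1; from the row with r=1: x=-32, y=25
Check: 207*(-32) + 265*(25) = -6624 + 6625 = 1

GCD = 1, x = -32, y = 25


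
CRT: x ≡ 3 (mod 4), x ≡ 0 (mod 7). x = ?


M = 4*7 = 28
M1 = M/4 = 7, M2 = M/7 = 4
M1^(-1) mod 4 = 3, M2^(-1) mod 7 = 2
x = 3*7*3 + 0*4*2 = 63
63 mod 28 = 7
Check: 7 mod 4 = 3 ✓, 7 mod 7 = 0 ✓

x ≡ 7 (mod 28)


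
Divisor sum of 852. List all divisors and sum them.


Divisors of 852: 1, 2, 3, 4, 6, 12, 71, 142, 213, 284, 426, 852
Sum = 1 + 2 + 3 + 4 + 6 + 12 + 71 + 142 + 213 + 284 + 426 + 852 = 2016

σ(852) = 2016


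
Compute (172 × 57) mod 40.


172 × 57 = 9804
9804 mod 40 = 4


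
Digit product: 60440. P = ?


6 × 0 × 4 × 4 × 0 = 0


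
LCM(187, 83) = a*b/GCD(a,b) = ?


GCD(187, 83) = 1
LCM = 187*83/1 = 15521/1 = 15521

LCM = 15521


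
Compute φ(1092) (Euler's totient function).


1092 = 2^2 × 3 × 7 × 13
Prime factors: 2, 3, 7, 13
φ(1092) = 1092 × (1-1/2) × (1-1/3) × (1-1/7) × (1-1/13)
= 1092 × 1/2 × 2/3 × 6/7 × 12/13 = 288

φ(1092) = 288


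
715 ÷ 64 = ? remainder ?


715 = 64 * 11 + 11
Check: 704 + 11 = 715

q = 11, r = 11


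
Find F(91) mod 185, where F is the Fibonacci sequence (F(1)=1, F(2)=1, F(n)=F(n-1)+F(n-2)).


F(k) mod 185 for k=1..91:
1, 1, 2, 3, 5, 8, 13, 21, 34, 55, 89, 144, 48, 7, 55, 62, 117, 179, 111, 105, 31, 136, 167, 118, 100, 33, 133, 166, 114, 95, 24, 119, 143, 77, 35, 112, 147, 74, 36, 110, 146, 71, 32, 103, 135, 53, 3, 56, 59, 115, 174, 104, 93, 12, 105, 117, 37, 154, 6, 160, 166, 141, 122, 78, 15, 93, 108, 16, 124, 140, 79, 34, 113, 147, 75, 37, 112, 149, 76, 40, 116, 156, 87, 58, 145, 18, 163, 181, 159, 155, 129
F(91) mod 185 = 129


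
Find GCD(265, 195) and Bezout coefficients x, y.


Tabular extended Euclidean (each row: r = 265*s + 195*t):
r=265, s=1, t=0
r=195, s=0, t=1
q=1: r=70, s=1, t=-1   [265*(1) + 195*(-1) = 70]
q=2: r=55, s=-2, t=3   [265*(-2) + 195*(3) = 55]
q=1: r=15, s=3, t=-4   [265*(3) + 195*(-4) = 15]
q=3: r=10, s=-11, t=15   [265*(-11) + 195*(15) = 10]
q=1: r=5, s=14, t=-19   [265*(14) + 195*(-19) = 5]
q=2: r=0, s=-39, t=53   [265*(-39) + 195*(53) = 0]
GCD = 5; from the row with r=5: x=14, y=-19
Check: 265*(14) + 195*(-19) = 3710 - 3705 = 5

GCD = 5, x = 14, y = -19


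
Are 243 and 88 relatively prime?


Euclidean algorithm:
243 = 2 * 88 + 67
88 = 1 * 67 + 21
67 = 3 * 21 + 4
21 = 5 * 4 + 1
4 = 4 * 1 + 0
GCD(243, 88) = 1

Yes, coprime (GCD = 1)


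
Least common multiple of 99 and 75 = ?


GCD(99, 75) = 3
LCM = 99*75/3 = 7425/3 = 2475

LCM = 2475


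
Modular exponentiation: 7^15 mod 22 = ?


7^1 mod 22 = 7
7^2 mod 22 = 5
7^3 mod 22 = 13
7^4 mod 22 = 3
7^5 mod 22 = 21
7^6 mod 22 = 15
7^7 mod 22 = 17
7^8 mod 22 = 9
7^9 mod 22 = 19
7^10 mod 22 = 1
7^11 mod 22 = 7
7^12 mod 22 = 5
7^13 mod 22 = 13
7^14 mod 22 = 3
7^15 mod 22 = 21


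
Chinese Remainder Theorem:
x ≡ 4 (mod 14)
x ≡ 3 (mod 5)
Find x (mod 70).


M = 14*5 = 70
M1 = M/14 = 5, M2 = M/5 = 14
M1^(-1) mod 14 = 3, M2^(-1) mod 5 = 4
x = 4*5*3 + 3*14*4 = 228
228 mod 70 = 18
Check: 18 mod 14 = 4 ✓, 18 mod 5 = 3 ✓

x ≡ 18 (mod 70)


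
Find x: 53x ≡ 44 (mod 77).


GCD(53, 77) = 1, unique solution
a^(-1) mod 77 = 16
x = 16 * 44 mod 77 = 11

x ≡ 11 (mod 77)


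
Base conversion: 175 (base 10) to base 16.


175 (base 10) = 175 (decimal)
175 (decimal) = AF (base 16)


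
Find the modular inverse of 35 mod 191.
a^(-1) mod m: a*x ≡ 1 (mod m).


Use the extended Euclidean algorithm on (191, 35); each row r = 191*s + 35*t:
r=191, s=1, t=0
r=35, s=0, t=1
q=5: r=16, s=1, t=-5   [191*(1) + 35*(-5) = 16]
q=2: r=3, s=-2, t=11   [191*(-2) + 35*(11) = 3]
q=5: r=1, s=11, t=-60   [191*(11) + 35*(-60) = 1]
q=3: r=0, s=-35, t=191   [191*(-35) + 35*(191) = 0]
GCD = 1 with t = -60, so 35*(-60) ≡ 1 (mod 191)
Inverse = -60 mod 191 = 131
Check: 35 * 131 = 4585 ≡ 1 (mod 191)

35^(-1) ≡ 131 (mod 191)


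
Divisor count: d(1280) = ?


1280 = 2^8 × 5^1
d(1280) = (8+1) × (1+1) = 18

18 divisors


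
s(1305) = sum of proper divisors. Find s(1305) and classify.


Proper divisors: 1, 3, 5, 9, 15, 29, 45, 87, 145, 261, 435
Sum = 1 + 3 + 5 + 9 + 15 + 29 + 45 + 87 + 145 + 261 + 435 = 1035
1035 < 1305 → deficient

s(1305) = 1035 (deficient)


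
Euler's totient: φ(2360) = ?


2360 = 2^3 × 5 × 59
Prime factors: 2, 5, 59
φ(2360) = 2360 × (1-1/2) × (1-1/5) × (1-1/59)
= 2360 × 1/2 × 4/5 × 58/59 = 928

φ(2360) = 928


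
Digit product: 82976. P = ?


8 × 2 × 9 × 7 × 6 = 6048


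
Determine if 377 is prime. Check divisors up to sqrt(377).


377 / 13 = 29 (exact division)
377 is NOT prime.

No, 377 is not prime


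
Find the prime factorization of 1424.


1424 / 2 = 712
712 / 2 = 356
356 / 2 = 178
178 / 2 = 89
89 / 89 = 1
1424 = 2^4 × 89


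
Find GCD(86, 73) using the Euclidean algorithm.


86 = 1 * 73 + 13
73 = 5 * 13 + 8
13 = 1 * 8 + 5
8 = 1 * 5 + 3
5 = 1 * 3 + 2
3 = 1 * 2 + 1
2 = 2 * 1 + 0
GCD = 1


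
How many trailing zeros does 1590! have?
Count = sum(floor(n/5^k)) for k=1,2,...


floor(1590/5) = 318
floor(1590/25) = 63
floor(1590/125) = 12
floor(1590/625) = 2
Total = 395

395 trailing zeros


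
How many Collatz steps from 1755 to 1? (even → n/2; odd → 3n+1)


1755 → 5266 → 2633 → 7900 → 3950 → 1975 → 5926 → 2963 → 8890 → 4445 → 13336 → 6668 → 3334 → 1667 → 5002 → 2501 → 7504 → 3752 → 1876 → 938 → 469 → 1408 → 704 → 352 → 176 → 88 → 44 → 22 → 11 → 34 → 17 → 52 → 26 → 13 → 40 → 20 → 10 → 5 → 16 → 8 → 4 → 2 → 1
Total steps = 42

42 steps


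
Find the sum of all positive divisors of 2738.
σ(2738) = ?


Divisors of 2738: 1, 2, 37, 74, 1369, 2738
Sum = 1 + 2 + 37 + 74 + 1369 + 2738 = 4221

σ(2738) = 4221


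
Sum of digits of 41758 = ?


4 + 1 + 7 + 5 + 8 = 25


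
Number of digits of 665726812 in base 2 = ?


665726812 in base 2 = 100111101011100010111101011100
Number of digits = 30

30 digits (base 2)


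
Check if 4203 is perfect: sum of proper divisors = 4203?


Proper divisors of 4203: 1, 3, 9, 467, 1401
Sum = 1 + 3 + 9 + 467 + 1401 = 1881

No, 4203 is not perfect (1881 ≠ 4203)


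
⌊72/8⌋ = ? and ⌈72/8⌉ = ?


72/8 = 9.0000
floor = 9
ceil = 9

floor = 9, ceil = 9


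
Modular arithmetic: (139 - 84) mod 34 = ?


139 - 84 = 55
55 mod 34 = 21


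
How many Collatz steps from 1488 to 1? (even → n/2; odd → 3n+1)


1488 → 744 → 372 → 186 → 93 → 280 → 140 → 70 → 35 → 106 → 53 → 160 → 80 → 40 → 20 → 10 → 5 → 16 → 8 → 4 → 2 → 1
Total steps = 21

21 steps


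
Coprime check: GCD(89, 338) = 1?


Euclidean algorithm:
338 = 3 * 89 + 71
89 = 1 * 71 + 18
71 = 3 * 18 + 17
18 = 1 * 17 + 1
17 = 17 * 1 + 0
GCD(89, 338) = 1

Yes, coprime (GCD = 1)


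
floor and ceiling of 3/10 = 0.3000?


3/10 = 0.3000
floor = 0
ceil = 1

floor = 0, ceil = 1


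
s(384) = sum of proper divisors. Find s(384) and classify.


Proper divisors: 1, 2, 3, 4, 6, 8, 12, 16, 24, 32, 48, 64, 96, 128, 192
Sum = 1 + 2 + 3 + 4 + 6 + 8 + 12 + 16 + 24 + 32 + 48 + 64 + 96 + 128 + 192 = 636
636 > 384 → abundant

s(384) = 636 (abundant)


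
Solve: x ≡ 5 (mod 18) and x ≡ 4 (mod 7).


M = 18*7 = 126
M1 = M/18 = 7, M2 = M/7 = 18
M1^(-1) mod 18 = 13, M2^(-1) mod 7 = 2
x = 5*7*13 + 4*18*2 = 599
599 mod 126 = 95
Check: 95 mod 18 = 5 ✓, 95 mod 7 = 4 ✓

x ≡ 95 (mod 126)


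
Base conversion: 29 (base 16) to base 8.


29 (base 16) = 41 (decimal)
41 (decimal) = 51 (base 8)


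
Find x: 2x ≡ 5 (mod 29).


GCD(2, 29) = 1, unique solution
a^(-1) mod 29 = 15
x = 15 * 5 mod 29 = 17

x ≡ 17 (mod 29)


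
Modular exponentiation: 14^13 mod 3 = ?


14^1 mod 3 = 2
14^2 mod 3 = 1
14^3 mod 3 = 2
14^4 mod 3 = 1
14^5 mod 3 = 2
14^6 mod 3 = 1
14^7 mod 3 = 2
14^8 mod 3 = 1
14^9 mod 3 = 2
14^10 mod 3 = 1
14^11 mod 3 = 2
14^12 mod 3 = 1
14^13 mod 3 = 2


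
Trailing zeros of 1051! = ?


floor(1051/5) = 210
floor(1051/25) = 42
floor(1051/125) = 8
floor(1051/625) = 1
Total = 261

261 trailing zeros


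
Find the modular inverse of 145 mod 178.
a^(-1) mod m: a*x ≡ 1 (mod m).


Use the extended Euclidean algorithm on (178, 145); each row r = 178*s + 145*t:
r=178, s=1, t=0
r=145, s=0, t=1
q=1: r=33, s=1, t=-1   [178*(1) + 145*(-1) = 33]
q=4: r=13, s=-4, t=5   [178*(-4) + 145*(5) = 13]
q=2: r=7, s=9, t=-11   [178*(9) + 145*(-11) = 7]
q=1: r=6, s=-13, t=16   [178*(-13) + 145*(16) = 6]
q=1: r=1, s=22, t=-27   [178*(22) + 145*(-27) = 1]
q=6: r=0, s=-145, t=178   [178*(-145) + 145*(178) = 0]
GCD = 1 with t = -27, so 145*(-27) ≡ 1 (mod 178)
Inverse = -27 mod 178 = 151
Check: 145 * 151 = 21895 ≡ 1 (mod 178)

145^(-1) ≡ 151 (mod 178)


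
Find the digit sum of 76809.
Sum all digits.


7 + 6 + 8 + 0 + 9 = 30


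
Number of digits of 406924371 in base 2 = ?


406924371 in base 2 = 11000010000010010110001010011
Number of digits = 29

29 digits (base 2)


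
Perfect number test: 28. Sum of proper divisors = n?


Proper divisors of 28: 1, 2, 4, 7, 14
Sum = 1 + 2 + 4 + 7 + 14 = 28

Yes, 28 is perfect (28 = 28)


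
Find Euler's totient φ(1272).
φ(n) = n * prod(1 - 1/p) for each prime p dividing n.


1272 = 2^3 × 3 × 53
Prime factors: 2, 3, 53
φ(1272) = 1272 × (1-1/2) × (1-1/3) × (1-1/53)
= 1272 × 1/2 × 2/3 × 52/53 = 416

φ(1272) = 416


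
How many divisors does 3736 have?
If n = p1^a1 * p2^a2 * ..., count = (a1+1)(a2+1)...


3736 = 2^3 × 467^1
d(3736) = (3+1) × (1+1) = 8

8 divisors


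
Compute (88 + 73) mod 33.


88 + 73 = 161
161 mod 33 = 29


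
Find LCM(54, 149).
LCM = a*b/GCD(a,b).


GCD(54, 149) = 1
LCM = 54*149/1 = 8046/1 = 8046

LCM = 8046


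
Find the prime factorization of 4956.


4956 / 2 = 2478
2478 / 2 = 1239
1239 / 3 = 413
413 / 7 = 59
59 / 59 = 1
4956 = 2^2 × 3 × 7 × 59


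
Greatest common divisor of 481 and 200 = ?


481 = 2 * 200 + 81
200 = 2 * 81 + 38
81 = 2 * 38 + 5
38 = 7 * 5 + 3
5 = 1 * 3 + 2
3 = 1 * 2 + 1
2 = 2 * 1 + 0
GCD = 1


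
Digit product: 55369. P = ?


5 × 5 × 3 × 6 × 9 = 4050


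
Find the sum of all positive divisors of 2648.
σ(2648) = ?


Divisors of 2648: 1, 2, 4, 8, 331, 662, 1324, 2648
Sum = 1 + 2 + 4 + 8 + 331 + 662 + 1324 + 2648 = 4980

σ(2648) = 4980


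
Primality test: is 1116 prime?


1116 / 2 = 558 (exact division)
1116 is NOT prime.

No, 1116 is not prime


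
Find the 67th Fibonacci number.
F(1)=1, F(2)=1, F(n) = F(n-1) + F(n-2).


Sequence: 1, 1, 2, 3, 5, 8, 13, 21, 34, 55, 89, 144, 233, 377, 610, 987, 1597, 2584, 4181, 6765, 10946, 17711, 28657, 46368, 75025, 121393, 196418, 317811, 514229, 832040, 1346269, 2178309, 3524578, 5702887, 9227465, 14930352, 24157817, 39088169, 63245986, 102334155, 165580141, 267914296, 433494437, 701408733, 1134903170, 1836311903, 2971215073, 4807526976, 7778742049, 12586269025, 20365011074, 32951280099, 53316291173, 86267571272, 139583862445, 225851433717, 365435296162, 591286729879, 956722026041, 1548008755920, 2504730781961, 4052739537881, 6557470319842, 10610209857723, 17167680177565, 27777890035288, 44945570212853
F(67) = 44945570212853


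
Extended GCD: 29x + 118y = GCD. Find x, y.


Tabular extended Euclidean (each row: r = 29*s + 118*t):
r=29, s=1, t=0
r=118, s=0, t=1
q=0: r=29, s=1, t=0   [29*(1) + 118*(0) = 29]
q=4: r=2, s=-4, t=1   [29*(-4) + 118*(1) = 2]
q=14: r=1, s=57, t=-14   [29*(57) + 118*(-14) = 1]
q=2: r=0, s=-118, t=29   [29*(-118) + 118*(29) = 0]
GCD = 1; from the row with r=1: x=57, y=-14
Check: 29*(57) + 118*(-14) = 1653 - 1652 = 1

GCD = 1, x = 57, y = -14


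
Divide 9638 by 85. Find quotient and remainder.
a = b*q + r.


9638 = 85 * 113 + 33
Check: 9605 + 33 = 9638

q = 113, r = 33


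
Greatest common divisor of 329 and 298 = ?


329 = 1 * 298 + 31
298 = 9 * 31 + 19
31 = 1 * 19 + 12
19 = 1 * 12 + 7
12 = 1 * 7 + 5
7 = 1 * 5 + 2
5 = 2 * 2 + 1
2 = 2 * 1 + 0
GCD = 1


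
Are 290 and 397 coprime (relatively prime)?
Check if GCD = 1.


Euclidean algorithm:
397 = 1 * 290 + 107
290 = 2 * 107 + 76
107 = 1 * 76 + 31
76 = 2 * 31 + 14
31 = 2 * 14 + 3
14 = 4 * 3 + 2
3 = 1 * 2 + 1
2 = 2 * 1 + 0
GCD(290, 397) = 1

Yes, coprime (GCD = 1)


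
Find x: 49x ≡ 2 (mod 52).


GCD(49, 52) = 1, unique solution
a^(-1) mod 52 = 17
x = 17 * 2 mod 52 = 34

x ≡ 34 (mod 52)


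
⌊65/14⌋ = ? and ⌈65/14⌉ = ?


65/14 = 4.6429
floor = 4
ceil = 5

floor = 4, ceil = 5


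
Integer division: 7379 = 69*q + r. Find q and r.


7379 = 69 * 106 + 65
Check: 7314 + 65 = 7379

q = 106, r = 65


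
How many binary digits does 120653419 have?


120653419 in base 2 = 111001100010000011001101011
Number of digits = 27

27 digits (base 2)


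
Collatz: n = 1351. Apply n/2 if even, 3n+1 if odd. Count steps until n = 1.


1351 → 4054 → 2027 → 6082 → 3041 → 9124 → 4562 → 2281 → 6844 → 3422 → 1711 → 5134 → 2567 → 7702 → 3851 → 11554 → 5777 → 17332 → 8666 → 4333 → 13000 → 6500 → 3250 → 1625 → 4876 → 2438 → 1219 → 3658 → 1829 → 5488 → 2744 → 1372 → 686 → 343 → 1030 → 515 → 1546 → 773 → 2320 → 1160 → 580 → 290 → 145 → 436 → 218 → 109 → 328 → 164 → 82 → 41 → 124 → 62 → 31 → 94 → 47 → 142 → 71 → 214 → 107 → 322 → 161 → 484 → 242 → 121 → 364 → 182 → 91 → 274 → 137 → 412 → 206 → 103 → 310 → 155 → 466 → 233 → 700 → 350 → 175 → 526 → 263 → 790 → 395 → 1186 → 593 → 1780 → 890 → 445 → 1336 → 668 → 334 → 167 → 502 → 251 → 754 → 377 → 1132 → 566 → 283 → 850 → 425 → 1276 → 638 → 319 → 958 → 479 → 1438 → 719 → 2158 → 1079 → 3238 → 1619 → 4858 → 2429 → 7288 → 3644 → 1822 → 911 → 2734 → 1367 → 4102 → 2051 → 6154 → 3077 → 9232 → 4616 → 2308 → 1154 → 577 → 1732 → 866 → 433 → 1300 → 650 → 325 → 976 → 488 → 244 → 122 → 61 → 184 → 92 → 46 → 23 → 70 → 35 → 106 → 53 → 160 → 80 → 40 → 20 → 10 → 5 → 16 → 8 → 4 → 2 → 1
Total steps = 158

158 steps


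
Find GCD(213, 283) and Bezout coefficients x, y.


Tabular extended Euclidean (each row: r = 213*s + 283*t):
r=213, s=1, t=0
r=283, s=0, t=1
q=0: r=213, s=1, t=0   [213*(1) + 283*(0) = 213]
q=1: r=70, s=-1, t=1   [213*(-1) + 283*(1) = 70]
q=3: r=3, s=4, t=-3   [213*(4) + 283*(-3) = 3]
q=23: r=1, s=-93, t=70   [213*(-93) + 283*(70) = 1]
q=3: r=0, s=283, t=-213   [213*(283) + 283*(-213) = 0]
GCD = 1; from the row with r=1: x=-93, y=70
Check: 213*(-93) + 283*(70) = -19809 + 19810 = 1

GCD = 1, x = -93, y = 70


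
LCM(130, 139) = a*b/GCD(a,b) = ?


GCD(130, 139) = 1
LCM = 130*139/1 = 18070/1 = 18070

LCM = 18070


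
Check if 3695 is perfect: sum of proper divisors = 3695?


Proper divisors of 3695: 1, 5, 739
Sum = 1 + 5 + 739 = 745

No, 3695 is not perfect (745 ≠ 3695)


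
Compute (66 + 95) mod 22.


66 + 95 = 161
161 mod 22 = 7


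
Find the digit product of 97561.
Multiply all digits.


9 × 7 × 5 × 6 × 1 = 1890


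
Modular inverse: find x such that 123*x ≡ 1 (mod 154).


Use the extended Euclidean algorithm on (154, 123); each row r = 154*s + 123*t:
r=154, s=1, t=0
r=123, s=0, t=1
q=1: r=31, s=1, t=-1   [154*(1) + 123*(-1) = 31]
q=3: r=30, s=-3, t=4   [154*(-3) + 123*(4) = 30]
q=1: r=1, s=4, t=-5   [154*(4) + 123*(-5) = 1]
q=30: r=0, s=-123, t=154   [154*(-123) + 123*(154) = 0]
GCD = 1 with t = -5, so 123*(-5) ≡ 1 (mod 154)
Inverse = -5 mod 154 = 149
Check: 123 * 149 = 18327 ≡ 1 (mod 154)

123^(-1) ≡ 149 (mod 154)


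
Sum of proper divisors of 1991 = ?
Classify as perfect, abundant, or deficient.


Proper divisors: 1, 11, 181
Sum = 1 + 11 + 181 = 193
193 < 1991 → deficient

s(1991) = 193 (deficient)


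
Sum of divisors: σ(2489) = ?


Divisors of 2489: 1, 19, 131, 2489
Sum = 1 + 19 + 131 + 2489 = 2640

σ(2489) = 2640


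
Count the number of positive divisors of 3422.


3422 = 2^1 × 29^1 × 59^1
d(3422) = (1+1) × (1+1) × (1+1) = 8

8 divisors


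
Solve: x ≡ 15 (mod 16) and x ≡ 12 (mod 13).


M = 16*13 = 208
M1 = M/16 = 13, M2 = M/13 = 16
M1^(-1) mod 16 = 5, M2^(-1) mod 13 = 9
x = 15*13*5 + 12*16*9 = 2703
2703 mod 208 = 207
Check: 207 mod 16 = 15 ✓, 207 mod 13 = 12 ✓

x ≡ 207 (mod 208)


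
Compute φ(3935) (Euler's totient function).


3935 = 5 × 787
Prime factors: 5, 787
φ(3935) = 3935 × (1-1/5) × (1-1/787)
= 3935 × 4/5 × 786/787 = 3144

φ(3935) = 3144


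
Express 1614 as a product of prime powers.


1614 / 2 = 807
807 / 3 = 269
269 / 269 = 1
1614 = 2 × 3 × 269


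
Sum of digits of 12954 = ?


1 + 2 + 9 + 5 + 4 = 21


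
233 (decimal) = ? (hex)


233 (base 10) = 233 (decimal)
233 (decimal) = E9 (base 16)


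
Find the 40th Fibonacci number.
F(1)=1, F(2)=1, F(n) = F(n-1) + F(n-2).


Sequence: 1, 1, 2, 3, 5, 8, 13, 21, 34, 55, 89, 144, 233, 377, 610, 987, 1597, 2584, 4181, 6765, 10946, 17711, 28657, 46368, 75025, 121393, 196418, 317811, 514229, 832040, 1346269, 2178309, 3524578, 5702887, 9227465, 14930352, 24157817, 39088169, 63245986, 102334155
F(40) = 102334155


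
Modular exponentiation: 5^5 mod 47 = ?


5^1 mod 47 = 5
5^2 mod 47 = 25
5^3 mod 47 = 31
5^4 mod 47 = 14
5^5 mod 47 = 23


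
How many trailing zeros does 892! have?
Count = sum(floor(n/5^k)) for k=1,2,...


floor(892/5) = 178
floor(892/25) = 35
floor(892/125) = 7
floor(892/625) = 1
Total = 221

221 trailing zeros


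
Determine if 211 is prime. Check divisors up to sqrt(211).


Check divisors up to sqrt(211) = 14.5258
No divisors found.
211 is prime.

Yes, 211 is prime


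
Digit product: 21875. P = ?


2 × 1 × 8 × 7 × 5 = 560


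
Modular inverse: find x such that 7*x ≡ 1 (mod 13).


Use the extended Euclidean algorithm on (13, 7); each row r = 13*s + 7*t:
r=13, s=1, t=0
r=7, s=0, t=1
q=1: r=6, s=1, t=-1   [13*(1) + 7*(-1) = 6]
q=1: r=1, s=-1, t=2   [13*(-1) + 7*(2) = 1]
q=6: r=0, s=7, t=-13   [13*(7) + 7*(-13) = 0]
GCD = 1 with t = 2, so 7*(2) ≡ 1 (mod 13)
Inverse = 2 mod 13 = 2
Check: 7 * 2 = 14 ≡ 1 (mod 13)

7^(-1) ≡ 2 (mod 13)


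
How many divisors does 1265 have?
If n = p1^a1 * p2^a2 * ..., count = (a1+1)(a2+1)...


1265 = 5^1 × 11^1 × 23^1
d(1265) = (1+1) × (1+1) × (1+1) = 8

8 divisors


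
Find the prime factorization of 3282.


3282 / 2 = 1641
1641 / 3 = 547
547 / 547 = 1
3282 = 2 × 3 × 547


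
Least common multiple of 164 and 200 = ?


GCD(164, 200) = 4
LCM = 164*200/4 = 32800/4 = 8200

LCM = 8200


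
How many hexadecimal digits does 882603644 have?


882603644 in base 16 = 349B767C
Number of digits = 8

8 digits (base 16)


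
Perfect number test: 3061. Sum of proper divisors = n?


Proper divisors of 3061: 1
Sum = 1 = 1

No, 3061 is not perfect (1 ≠ 3061)


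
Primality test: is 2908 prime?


2908 / 2 = 1454 (exact division)
2908 is NOT prime.

No, 2908 is not prime


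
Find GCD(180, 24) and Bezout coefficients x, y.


Tabular extended Euclidean (each row: r = 180*s + 24*t):
r=180, s=1, t=0
r=24, s=0, t=1
q=7: r=12, s=1, t=-7   [180*(1) + 24*(-7) = 12]
q=2: r=0, s=-2, t=15   [180*(-2) + 24*(15) = 0]
GCD = 12; from the row with r=12: x=1, y=-7
Check: 180*(1) + 24*(-7) = 180 - 168 = 12

GCD = 12, x = 1, y = -7


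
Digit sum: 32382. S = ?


3 + 2 + 3 + 8 + 2 = 18


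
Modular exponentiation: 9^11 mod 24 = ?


9^1 mod 24 = 9
9^2 mod 24 = 9
9^3 mod 24 = 9
9^4 mod 24 = 9
9^5 mod 24 = 9
9^6 mod 24 = 9
9^7 mod 24 = 9
9^8 mod 24 = 9
9^9 mod 24 = 9
9^10 mod 24 = 9
9^11 mod 24 = 9


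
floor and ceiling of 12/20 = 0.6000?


12/20 = 0.6000
floor = 0
ceil = 1

floor = 0, ceil = 1


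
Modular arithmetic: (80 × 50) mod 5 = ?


80 × 50 = 4000
4000 mod 5 = 0


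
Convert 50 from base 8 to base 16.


50 (base 8) = 40 (decimal)
40 (decimal) = 28 (base 16)


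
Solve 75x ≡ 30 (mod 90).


GCD(75, 90) = 15 divides 30
Divide: 5x ≡ 2 (mod 6)
x ≡ 4 (mod 6)


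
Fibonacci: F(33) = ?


Sequence: 1, 1, 2, 3, 5, 8, 13, 21, 34, 55, 89, 144, 233, 377, 610, 987, 1597, 2584, 4181, 6765, 10946, 17711, 28657, 46368, 75025, 121393, 196418, 317811, 514229, 832040, 1346269, 2178309, 3524578
F(33) = 3524578


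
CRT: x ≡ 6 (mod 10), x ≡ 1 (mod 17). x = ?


M = 10*17 = 170
M1 = M/10 = 17, M2 = M/17 = 10
M1^(-1) mod 10 = 3, M2^(-1) mod 17 = 12
x = 6*17*3 + 1*10*12 = 426
426 mod 170 = 86
Check: 86 mod 10 = 6 ✓, 86 mod 17 = 1 ✓

x ≡ 86 (mod 170)


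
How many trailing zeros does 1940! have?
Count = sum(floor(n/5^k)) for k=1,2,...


floor(1940/5) = 388
floor(1940/25) = 77
floor(1940/125) = 15
floor(1940/625) = 3
Total = 483

483 trailing zeros


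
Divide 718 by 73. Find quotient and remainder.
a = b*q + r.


718 = 73 * 9 + 61
Check: 657 + 61 = 718

q = 9, r = 61


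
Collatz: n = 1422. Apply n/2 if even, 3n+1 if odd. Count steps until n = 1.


1422 → 711 → 2134 → 1067 → 3202 → 1601 → 4804 → 2402 → 1201 → 3604 → 1802 → 901 → 2704 → 1352 → 676 → 338 → 169 → 508 → 254 → 127 → 382 → 191 → 574 → 287 → 862 → 431 → 1294 → 647 → 1942 → 971 → 2914 → 1457 → 4372 → 2186 → 1093 → 3280 → 1640 → 820 → 410 → 205 → 616 → 308 → 154 → 77 → 232 → 116 → 58 → 29 → 88 → 44 → 22 → 11 → 34 → 17 → 52 → 26 → 13 → 40 → 20 → 10 → 5 → 16 → 8 → 4 → 2 → 1
Total steps = 65

65 steps


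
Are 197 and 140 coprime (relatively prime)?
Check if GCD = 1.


Euclidean algorithm:
197 = 1 * 140 + 57
140 = 2 * 57 + 26
57 = 2 * 26 + 5
26 = 5 * 5 + 1
5 = 5 * 1 + 0
GCD(197, 140) = 1

Yes, coprime (GCD = 1)


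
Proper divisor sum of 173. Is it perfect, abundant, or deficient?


Proper divisors: 1
Sum = 1 = 1
1 < 173 → deficient

s(173) = 1 (deficient)


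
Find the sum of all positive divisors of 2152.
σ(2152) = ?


Divisors of 2152: 1, 2, 4, 8, 269, 538, 1076, 2152
Sum = 1 + 2 + 4 + 8 + 269 + 538 + 1076 + 2152 = 4050

σ(2152) = 4050


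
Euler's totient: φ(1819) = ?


1819 = 17 × 107
Prime factors: 17, 107
φ(1819) = 1819 × (1-1/17) × (1-1/107)
= 1819 × 16/17 × 106/107 = 1696

φ(1819) = 1696


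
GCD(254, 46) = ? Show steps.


254 = 5 * 46 + 24
46 = 1 * 24 + 22
24 = 1 * 22 + 2
22 = 11 * 2 + 0
GCD = 2


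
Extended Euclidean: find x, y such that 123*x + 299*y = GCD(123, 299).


Tabular extended Euclidean (each row: r = 123*s + 299*t):
r=123, s=1, t=0
r=299, s=0, t=1
q=0: r=123, s=1, t=0   [123*(1) + 299*(0) = 123]
q=2: r=53, s=-2, t=1   [123*(-2) + 299*(1) = 53]
q=2: r=17, s=5, t=-2   [123*(5) + 299*(-2) = 17]
q=3: r=2, s=-17, t=7   [123*(-17) + 299*(7) = 2]
q=8: r=1, s=141, t=-58   [123*(141) + 299*(-58) = 1]
q=2: r=0, s=-299, t=123   [123*(-299) + 299*(123) = 0]
GCD = 1; from the row with r=1: x=141, y=-58
Check: 123*(141) + 299*(-58) = 17343 - 17342 = 1

GCD = 1, x = 141, y = -58


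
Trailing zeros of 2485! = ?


floor(2485/5) = 497
floor(2485/25) = 99
floor(2485/125) = 19
floor(2485/625) = 3
Total = 618

618 trailing zeros


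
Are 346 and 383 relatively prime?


Euclidean algorithm:
383 = 1 * 346 + 37
346 = 9 * 37 + 13
37 = 2 * 13 + 11
13 = 1 * 11 + 2
11 = 5 * 2 + 1
2 = 2 * 1 + 0
GCD(346, 383) = 1

Yes, coprime (GCD = 1)


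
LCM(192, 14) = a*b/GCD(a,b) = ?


GCD(192, 14) = 2
LCM = 192*14/2 = 2688/2 = 1344

LCM = 1344


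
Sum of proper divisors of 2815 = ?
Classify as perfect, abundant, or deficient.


Proper divisors: 1, 5, 563
Sum = 1 + 5 + 563 = 569
569 < 2815 → deficient

s(2815) = 569 (deficient)


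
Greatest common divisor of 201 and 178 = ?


201 = 1 * 178 + 23
178 = 7 * 23 + 17
23 = 1 * 17 + 6
17 = 2 * 6 + 5
6 = 1 * 5 + 1
5 = 5 * 1 + 0
GCD = 1


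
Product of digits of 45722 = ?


4 × 5 × 7 × 2 × 2 = 560


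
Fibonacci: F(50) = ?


Sequence: 1, 1, 2, 3, 5, 8, 13, 21, 34, 55, 89, 144, 233, 377, 610, 987, 1597, 2584, 4181, 6765, 10946, 17711, 28657, 46368, 75025, 121393, 196418, 317811, 514229, 832040, 1346269, 2178309, 3524578, 5702887, 9227465, 14930352, 24157817, 39088169, 63245986, 102334155, 165580141, 267914296, 433494437, 701408733, 1134903170, 1836311903, 2971215073, 4807526976, 7778742049, 12586269025
F(50) = 12586269025


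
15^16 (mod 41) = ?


15^1 mod 41 = 15
15^2 mod 41 = 20
15^3 mod 41 = 13
15^4 mod 41 = 31
15^5 mod 41 = 14
15^6 mod 41 = 5
15^7 mod 41 = 34
15^8 mod 41 = 18
15^9 mod 41 = 24
15^10 mod 41 = 32
15^11 mod 41 = 29
15^12 mod 41 = 25
15^13 mod 41 = 6
15^14 mod 41 = 8
15^15 mod 41 = 38
15^16 mod 41 = 37


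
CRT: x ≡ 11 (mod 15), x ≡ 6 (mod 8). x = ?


M = 15*8 = 120
M1 = M/15 = 8, M2 = M/8 = 15
M1^(-1) mod 15 = 2, M2^(-1) mod 8 = 7
x = 11*8*2 + 6*15*7 = 806
806 mod 120 = 86
Check: 86 mod 15 = 11 ✓, 86 mod 8 = 6 ✓

x ≡ 86 (mod 120)


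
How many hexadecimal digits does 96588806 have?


96588806 in base 16 = 5C1D406
Number of digits = 7

7 digits (base 16)


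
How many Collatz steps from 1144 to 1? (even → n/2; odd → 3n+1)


1144 → 572 → 286 → 143 → 430 → 215 → 646 → 323 → 970 → 485 → 1456 → 728 → 364 → 182 → 91 → 274 → 137 → 412 → 206 → 103 → 310 → 155 → 466 → 233 → 700 → 350 → 175 → 526 → 263 → 790 → 395 → 1186 → 593 → 1780 → 890 → 445 → 1336 → 668 → 334 → 167 → 502 → 251 → 754 → 377 → 1132 → 566 → 283 → 850 → 425 → 1276 → 638 → 319 → 958 → 479 → 1438 → 719 → 2158 → 1079 → 3238 → 1619 → 4858 → 2429 → 7288 → 3644 → 1822 → 911 → 2734 → 1367 → 4102 → 2051 → 6154 → 3077 → 9232 → 4616 → 2308 → 1154 → 577 → 1732 → 866 → 433 → 1300 → 650 → 325 → 976 → 488 → 244 → 122 → 61 → 184 → 92 → 46 → 23 → 70 → 35 → 106 → 53 → 160 → 80 → 40 → 20 → 10 → 5 → 16 → 8 → 4 → 2 → 1
Total steps = 106

106 steps


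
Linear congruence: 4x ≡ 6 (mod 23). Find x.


GCD(4, 23) = 1, unique solution
a^(-1) mod 23 = 6
x = 6 * 6 mod 23 = 13

x ≡ 13 (mod 23)


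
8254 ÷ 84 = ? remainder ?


8254 = 84 * 98 + 22
Check: 8232 + 22 = 8254

q = 98, r = 22


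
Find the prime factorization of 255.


255 / 3 = 85
85 / 5 = 17
17 / 17 = 1
255 = 3 × 5 × 17


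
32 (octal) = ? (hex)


32 (base 8) = 26 (decimal)
26 (decimal) = 1A (base 16)


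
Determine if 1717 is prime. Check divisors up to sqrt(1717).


1717 / 17 = 101 (exact division)
1717 is NOT prime.

No, 1717 is not prime


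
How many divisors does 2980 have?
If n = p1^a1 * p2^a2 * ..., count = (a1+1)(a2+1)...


2980 = 2^2 × 5^1 × 149^1
d(2980) = (2+1) × (1+1) × (1+1) = 12

12 divisors


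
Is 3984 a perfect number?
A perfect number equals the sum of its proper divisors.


Proper divisors of 3984: 1, 2, 3, 4, 6, 8, 12, 16, 24, 48, 83, 166, 249, 332, 498, 664, 996, 1328, 1992
Sum = 1 + 2 + 3 + 4 + 6 + 8 + 12 + 16 + 24 + 48 + 83 + 166 + 249 + 332 + 498 + 664 + 996 + 1328 + 1992 = 6432

No, 3984 is not perfect (6432 ≠ 3984)


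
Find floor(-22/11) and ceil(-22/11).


-22/11 = -2.0000
floor = -2
ceil = -2

floor = -2, ceil = -2


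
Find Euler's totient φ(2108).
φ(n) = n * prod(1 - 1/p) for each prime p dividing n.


2108 = 2^2 × 17 × 31
Prime factors: 2, 17, 31
φ(2108) = 2108 × (1-1/2) × (1-1/17) × (1-1/31)
= 2108 × 1/2 × 16/17 × 30/31 = 960

φ(2108) = 960


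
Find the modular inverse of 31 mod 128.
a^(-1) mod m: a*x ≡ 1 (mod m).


Use the extended Euclidean algorithm on (128, 31); each row r = 128*s + 31*t:
r=128, s=1, t=0
r=31, s=0, t=1
q=4: r=4, s=1, t=-4   [128*(1) + 31*(-4) = 4]
q=7: r=3, s=-7, t=29   [128*(-7) + 31*(29) = 3]
q=1: r=1, s=8, t=-33   [128*(8) + 31*(-33) = 1]
q=3: r=0, s=-31, t=128   [128*(-31) + 31*(128) = 0]
GCD = 1 with t = -33, so 31*(-33) ≡ 1 (mod 128)
Inverse = -33 mod 128 = 95
Check: 31 * 95 = 2945 ≡ 1 (mod 128)

31^(-1) ≡ 95 (mod 128)


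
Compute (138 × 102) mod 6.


138 × 102 = 14076
14076 mod 6 = 0


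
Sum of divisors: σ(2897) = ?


Divisors of 2897: 1, 2897
Sum = 1 + 2897 = 2898

σ(2897) = 2898


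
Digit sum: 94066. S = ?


9 + 4 + 0 + 6 + 6 = 25


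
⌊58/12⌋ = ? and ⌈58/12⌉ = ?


58/12 = 4.8333
floor = 4
ceil = 5

floor = 4, ceil = 5


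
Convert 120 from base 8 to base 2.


120 (base 8) = 80 (decimal)
80 (decimal) = 1010000 (base 2)


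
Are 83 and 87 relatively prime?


Euclidean algorithm:
87 = 1 * 83 + 4
83 = 20 * 4 + 3
4 = 1 * 3 + 1
3 = 3 * 1 + 0
GCD(83, 87) = 1

Yes, coprime (GCD = 1)


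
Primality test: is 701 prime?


Check divisors up to sqrt(701) = 26.4764
No divisors found.
701 is prime.

Yes, 701 is prime


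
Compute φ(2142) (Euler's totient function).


2142 = 2 × 3^2 × 7 × 17
Prime factors: 2, 3, 7, 17
φ(2142) = 2142 × (1-1/2) × (1-1/3) × (1-1/7) × (1-1/17)
= 2142 × 1/2 × 2/3 × 6/7 × 16/17 = 576

φ(2142) = 576


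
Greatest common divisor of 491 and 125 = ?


491 = 3 * 125 + 116
125 = 1 * 116 + 9
116 = 12 * 9 + 8
9 = 1 * 8 + 1
8 = 8 * 1 + 0
GCD = 1


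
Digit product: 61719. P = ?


6 × 1 × 7 × 1 × 9 = 378


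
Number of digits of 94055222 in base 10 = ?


94055222 has 8 digits in base 10
floor(log10(94055222)) + 1 = floor(7.9734) + 1 = 8

8 digits (base 10)


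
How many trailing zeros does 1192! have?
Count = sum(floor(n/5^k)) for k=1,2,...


floor(1192/5) = 238
floor(1192/25) = 47
floor(1192/125) = 9
floor(1192/625) = 1
Total = 295

295 trailing zeros


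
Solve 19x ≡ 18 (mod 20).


GCD(19, 20) = 1, unique solution
a^(-1) mod 20 = 19
x = 19 * 18 mod 20 = 2

x ≡ 2 (mod 20)


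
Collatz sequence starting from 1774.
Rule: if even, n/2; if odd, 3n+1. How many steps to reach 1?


1774 → 887 → 2662 → 1331 → 3994 → 1997 → 5992 → 2996 → 1498 → 749 → 2248 → 1124 → 562 → 281 → 844 → 422 → 211 → 634 → 317 → 952 → 476 → 238 → 119 → 358 → 179 → 538 → 269 → 808 → 404 → 202 → 101 → 304 → 152 → 76 → 38 → 19 → 58 → 29 → 88 → 44 → 22 → 11 → 34 → 17 → 52 → 26 → 13 → 40 → 20 → 10 → 5 → 16 → 8 → 4 → 2 → 1
Total steps = 55

55 steps


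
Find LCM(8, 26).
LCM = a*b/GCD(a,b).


GCD(8, 26) = 2
LCM = 8*26/2 = 208/2 = 104

LCM = 104


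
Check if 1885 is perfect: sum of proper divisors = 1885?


Proper divisors of 1885: 1, 5, 13, 29, 65, 145, 377
Sum = 1 + 5 + 13 + 29 + 65 + 145 + 377 = 635

No, 1885 is not perfect (635 ≠ 1885)


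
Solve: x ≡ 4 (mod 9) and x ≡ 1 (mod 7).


M = 9*7 = 63
M1 = M/9 = 7, M2 = M/7 = 9
M1^(-1) mod 9 = 4, M2^(-1) mod 7 = 4
x = 4*7*4 + 1*9*4 = 148
148 mod 63 = 22
Check: 22 mod 9 = 4 ✓, 22 mod 7 = 1 ✓

x ≡ 22 (mod 63)


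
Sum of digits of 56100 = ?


5 + 6 + 1 + 0 + 0 = 12


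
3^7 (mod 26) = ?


3^1 mod 26 = 3
3^2 mod 26 = 9
3^3 mod 26 = 1
3^4 mod 26 = 3
3^5 mod 26 = 9
3^6 mod 26 = 1
3^7 mod 26 = 3


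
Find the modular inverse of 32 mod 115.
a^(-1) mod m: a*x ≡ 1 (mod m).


Use the extended Euclidean algorithm on (115, 32); each row r = 115*s + 32*t:
r=115, s=1, t=0
r=32, s=0, t=1
q=3: r=19, s=1, t=-3   [115*(1) + 32*(-3) = 19]
q=1: r=13, s=-1, t=4   [115*(-1) + 32*(4) = 13]
q=1: r=6, s=2, t=-7   [115*(2) + 32*(-7) = 6]
q=2: r=1, s=-5, t=18   [115*(-5) + 32*(18) = 1]
q=6: r=0, s=32, t=-115   [115*(32) + 32*(-115) = 0]
GCD = 1 with t = 18, so 32*(18) ≡ 1 (mod 115)
Inverse = 18 mod 115 = 18
Check: 32 * 18 = 576 ≡ 1 (mod 115)

32^(-1) ≡ 18 (mod 115)


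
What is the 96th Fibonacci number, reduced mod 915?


F(k) mod 915 for k=1..96:
1, 1, 2, 3, 5, 8, 13, 21, 34, 55, 89, 144, 233, 377, 610, 72, 682, 754, 521, 360, 881, 326, 292, 618, 910, 613, 608, 306, 914, 305, 304, 609, 913, 607, 605, 297, 902, 284, 271, 555, 826, 466, 377, 843, 305, 233, 538, 771, 394, 250, 644, 894, 623, 602, 310, 912, 307, 304, 611, 0, 611, 611, 307, 3, 310, 313, 623, 21, 644, 665, 394, 144, 538, 682, 305, 72, 377, 449, 826, 360, 271, 631, 902, 618, 605, 308, 913, 306, 304, 610, 914, 609, 608, 302, 910, 297
F(96) mod 915 = 297


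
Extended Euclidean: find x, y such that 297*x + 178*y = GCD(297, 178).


Tabular extended Euclidean (each row: r = 297*s + 178*t):
r=297, s=1, t=0
r=178, s=0, t=1
q=1: r=119, s=1, t=-1   [297*(1) + 178*(-1) = 119]
q=1: r=59, s=-1, t=2   [297*(-1) + 178*(2) = 59]
q=2: r=1, s=3, t=-5   [297*(3) + 178*(-5) = 1]
q=59: r=0, s=-178, t=297   [297*(-178) + 178*(297) = 0]
GCD = 1; from the row with r=1: x=3, y=-5
Check: 297*(3) + 178*(-5) = 891 - 890 = 1

GCD = 1, x = 3, y = -5


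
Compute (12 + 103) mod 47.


12 + 103 = 115
115 mod 47 = 21


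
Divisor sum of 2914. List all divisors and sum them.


Divisors of 2914: 1, 2, 31, 47, 62, 94, 1457, 2914
Sum = 1 + 2 + 31 + 47 + 62 + 94 + 1457 + 2914 = 4608

σ(2914) = 4608


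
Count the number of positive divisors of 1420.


1420 = 2^2 × 5^1 × 71^1
d(1420) = (2+1) × (1+1) × (1+1) = 12

12 divisors


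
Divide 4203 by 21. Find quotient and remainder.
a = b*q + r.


4203 = 21 * 200 + 3
Check: 4200 + 3 = 4203

q = 200, r = 3


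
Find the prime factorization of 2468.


2468 / 2 = 1234
1234 / 2 = 617
617 / 617 = 1
2468 = 2^2 × 617


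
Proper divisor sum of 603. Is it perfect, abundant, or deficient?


Proper divisors: 1, 3, 9, 67, 201
Sum = 1 + 3 + 9 + 67 + 201 = 281
281 < 603 → deficient

s(603) = 281 (deficient)


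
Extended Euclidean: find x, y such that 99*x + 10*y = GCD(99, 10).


Tabular extended Euclidean (each row: r = 99*s + 10*t):
r=99, s=1, t=0
r=10, s=0, t=1
q=9: r=9, s=1, t=-9   [99*(1) + 10*(-9) = 9]
q=1: r=1, s=-1, t=10   [99*(-1) + 10*(10) = 1]
q=9: r=0, s=10, t=-99   [99*(10) + 10*(-99) = 0]
GCD = 1; from the row with r=1: x=-1, y=10
Check: 99*(-1) + 10*(10) = -99 + 100 = 1

GCD = 1, x = -1, y = 10
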